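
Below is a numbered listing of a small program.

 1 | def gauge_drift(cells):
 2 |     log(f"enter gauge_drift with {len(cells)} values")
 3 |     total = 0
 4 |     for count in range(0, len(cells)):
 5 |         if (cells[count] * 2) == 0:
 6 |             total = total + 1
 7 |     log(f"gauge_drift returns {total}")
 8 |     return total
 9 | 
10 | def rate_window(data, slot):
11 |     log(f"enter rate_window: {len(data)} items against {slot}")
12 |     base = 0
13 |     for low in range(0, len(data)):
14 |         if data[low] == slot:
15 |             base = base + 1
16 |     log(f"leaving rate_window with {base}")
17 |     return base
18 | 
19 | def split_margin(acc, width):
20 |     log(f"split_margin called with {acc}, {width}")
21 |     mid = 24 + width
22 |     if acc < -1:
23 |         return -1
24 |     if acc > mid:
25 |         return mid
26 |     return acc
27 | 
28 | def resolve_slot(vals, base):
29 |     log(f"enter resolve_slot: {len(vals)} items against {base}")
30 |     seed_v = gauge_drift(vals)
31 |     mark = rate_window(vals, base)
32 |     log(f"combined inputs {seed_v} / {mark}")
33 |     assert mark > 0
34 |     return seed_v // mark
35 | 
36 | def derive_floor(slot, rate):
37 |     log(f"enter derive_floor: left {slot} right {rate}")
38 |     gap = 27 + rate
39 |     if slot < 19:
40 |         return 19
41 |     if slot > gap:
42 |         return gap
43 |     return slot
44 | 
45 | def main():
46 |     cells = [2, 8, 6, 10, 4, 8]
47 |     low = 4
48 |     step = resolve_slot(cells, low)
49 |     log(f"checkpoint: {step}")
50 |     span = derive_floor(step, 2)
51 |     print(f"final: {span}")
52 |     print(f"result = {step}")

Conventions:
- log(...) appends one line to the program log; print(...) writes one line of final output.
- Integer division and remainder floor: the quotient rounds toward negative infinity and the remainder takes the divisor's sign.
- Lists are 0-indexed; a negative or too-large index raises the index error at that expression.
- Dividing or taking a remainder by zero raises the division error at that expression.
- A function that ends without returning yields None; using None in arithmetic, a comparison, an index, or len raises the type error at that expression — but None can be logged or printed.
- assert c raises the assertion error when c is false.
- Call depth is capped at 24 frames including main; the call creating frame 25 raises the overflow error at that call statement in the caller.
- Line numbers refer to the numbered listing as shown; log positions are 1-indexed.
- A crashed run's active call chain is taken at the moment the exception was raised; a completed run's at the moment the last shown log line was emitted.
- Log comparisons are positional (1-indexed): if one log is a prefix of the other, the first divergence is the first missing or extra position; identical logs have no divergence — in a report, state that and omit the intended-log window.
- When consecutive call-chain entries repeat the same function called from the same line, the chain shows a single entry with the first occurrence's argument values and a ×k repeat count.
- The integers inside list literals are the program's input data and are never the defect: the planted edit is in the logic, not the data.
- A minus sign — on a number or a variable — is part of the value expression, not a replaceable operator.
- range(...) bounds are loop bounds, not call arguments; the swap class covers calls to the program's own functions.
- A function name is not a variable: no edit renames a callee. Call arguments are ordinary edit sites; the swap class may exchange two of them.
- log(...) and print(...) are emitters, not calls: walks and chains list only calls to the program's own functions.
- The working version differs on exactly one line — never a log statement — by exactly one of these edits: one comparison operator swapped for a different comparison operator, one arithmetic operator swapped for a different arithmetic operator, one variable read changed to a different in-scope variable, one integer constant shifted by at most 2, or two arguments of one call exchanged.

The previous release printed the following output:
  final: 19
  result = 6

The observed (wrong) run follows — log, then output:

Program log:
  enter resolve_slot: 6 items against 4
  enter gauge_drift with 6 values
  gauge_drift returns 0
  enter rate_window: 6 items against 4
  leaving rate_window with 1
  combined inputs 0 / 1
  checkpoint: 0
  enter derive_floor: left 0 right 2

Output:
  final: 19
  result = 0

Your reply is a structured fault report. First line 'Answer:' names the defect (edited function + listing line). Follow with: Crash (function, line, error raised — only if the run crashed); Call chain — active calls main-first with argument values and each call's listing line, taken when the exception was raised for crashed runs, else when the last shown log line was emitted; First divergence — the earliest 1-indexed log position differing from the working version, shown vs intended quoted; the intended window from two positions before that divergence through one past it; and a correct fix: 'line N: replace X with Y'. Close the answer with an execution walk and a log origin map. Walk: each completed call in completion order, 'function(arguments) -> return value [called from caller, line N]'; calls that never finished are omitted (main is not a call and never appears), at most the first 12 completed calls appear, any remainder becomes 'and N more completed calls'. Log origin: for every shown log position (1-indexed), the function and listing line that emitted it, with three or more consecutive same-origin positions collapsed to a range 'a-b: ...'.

Answer: the defect is in gauge_drift at line 5.
Key fact: Log line 3 is where behavior first shows: 'gauge_drift returns 0' appears instead of 'gauge_drift returns 6'.
Call chain: main -> derive_floor(0, 2) (called at line 50).
First divergence: position 3 — shown 'gauge_drift returns 0', intended 'gauge_drift returns 6'.
Intended log window:
  1: enter resolve_slot: 6 items against 4
  2: enter gauge_drift with 6 values
  3: gauge_drift returns 6
  4: enter rate_window: 6 items against 4
Execution walk:
  gauge_drift([2, 8, 6, 10, 4, 8]) -> 0  [called from resolve_slot, line 30]
  rate_window([2, 8, 6, 10, 4, 8], 4) -> 1  [called from resolve_slot, line 31]
  resolve_slot([2, 8, 6, 10, 4, 8], 4) -> 0  [called from main, line 48]
  derive_floor(0, 2) -> 19  [called from main, line 50]
Log origins:
  1: from resolve_slot, line 29
  2: from gauge_drift, line 2
  3: from gauge_drift, line 7
  4: from rate_window, line 11
  5: from rate_window, line 16
  6: from resolve_slot, line 32
  7: from main, line 49
  8: from derive_floor, line 37
A correct fix: line 5: replace `*` with `%`.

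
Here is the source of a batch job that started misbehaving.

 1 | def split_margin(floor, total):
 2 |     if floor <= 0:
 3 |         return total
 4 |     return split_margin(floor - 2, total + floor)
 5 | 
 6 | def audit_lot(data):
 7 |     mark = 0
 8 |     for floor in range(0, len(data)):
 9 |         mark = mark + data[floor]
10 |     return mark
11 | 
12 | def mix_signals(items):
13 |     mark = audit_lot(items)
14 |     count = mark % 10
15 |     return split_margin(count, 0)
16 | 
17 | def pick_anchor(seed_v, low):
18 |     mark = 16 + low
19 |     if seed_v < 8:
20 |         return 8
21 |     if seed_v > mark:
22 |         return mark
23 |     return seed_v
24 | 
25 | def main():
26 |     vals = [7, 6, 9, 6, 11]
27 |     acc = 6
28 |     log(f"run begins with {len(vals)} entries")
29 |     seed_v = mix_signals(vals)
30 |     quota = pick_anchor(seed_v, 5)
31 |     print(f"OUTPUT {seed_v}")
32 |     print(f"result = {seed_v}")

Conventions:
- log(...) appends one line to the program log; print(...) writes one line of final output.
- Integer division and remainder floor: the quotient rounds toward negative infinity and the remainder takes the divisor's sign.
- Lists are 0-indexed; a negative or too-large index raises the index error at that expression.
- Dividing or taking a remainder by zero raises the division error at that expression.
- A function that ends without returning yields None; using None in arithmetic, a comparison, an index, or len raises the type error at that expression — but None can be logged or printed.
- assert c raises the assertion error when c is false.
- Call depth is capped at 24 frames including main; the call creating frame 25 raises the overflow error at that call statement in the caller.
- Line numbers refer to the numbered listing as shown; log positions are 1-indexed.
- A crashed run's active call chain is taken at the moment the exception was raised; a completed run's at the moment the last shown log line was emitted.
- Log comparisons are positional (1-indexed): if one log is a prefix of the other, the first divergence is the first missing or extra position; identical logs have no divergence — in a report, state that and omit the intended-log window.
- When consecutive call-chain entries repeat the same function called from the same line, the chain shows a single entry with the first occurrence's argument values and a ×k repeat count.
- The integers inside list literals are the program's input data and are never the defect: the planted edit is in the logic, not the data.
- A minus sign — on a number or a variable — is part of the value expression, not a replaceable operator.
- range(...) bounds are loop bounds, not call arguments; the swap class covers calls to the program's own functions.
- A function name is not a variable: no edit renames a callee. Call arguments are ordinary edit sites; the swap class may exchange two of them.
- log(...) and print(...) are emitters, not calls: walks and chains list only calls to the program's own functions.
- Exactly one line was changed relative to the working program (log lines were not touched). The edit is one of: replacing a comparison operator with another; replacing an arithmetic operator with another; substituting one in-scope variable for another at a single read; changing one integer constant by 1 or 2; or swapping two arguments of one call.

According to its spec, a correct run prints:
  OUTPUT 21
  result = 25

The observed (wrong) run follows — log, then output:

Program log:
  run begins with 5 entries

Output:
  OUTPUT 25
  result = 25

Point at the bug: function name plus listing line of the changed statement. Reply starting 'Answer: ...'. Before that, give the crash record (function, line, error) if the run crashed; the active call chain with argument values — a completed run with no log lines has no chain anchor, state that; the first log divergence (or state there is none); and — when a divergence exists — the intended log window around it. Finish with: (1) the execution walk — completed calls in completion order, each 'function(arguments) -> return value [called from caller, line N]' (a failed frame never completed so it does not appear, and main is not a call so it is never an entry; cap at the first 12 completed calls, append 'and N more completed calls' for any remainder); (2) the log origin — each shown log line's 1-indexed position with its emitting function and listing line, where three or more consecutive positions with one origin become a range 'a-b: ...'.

Answer: the defect is in main at line 31.
The tell: The two runs log identically and part ways only at the printed values.
Call chain: main.
First divergence: there is none — every log position agrees.
Execution walk:
  audit_lot([7, 6, 9, 6, 11]) -> 39  [called from mix_signals, line 13]
  split_margin(-1, 25) -> 25  [called from split_margin, line 4]
  split_margin(1, 24) -> 25  [called from split_margin, line 4]
  split_margin(3, 21) -> 25  [called from split_margin, line 4]
  split_margin(5, 16) -> 25  [called from split_margin, line 4]
  split_margin(7, 9) -> 25  [called from split_margin, line 4]
  split_margin(9, 0) -> 25  [called from mix_signals, line 15]
  mix_signals([7, 6, 9, 6, 11]) -> 25  [called from main, line 29]
  pick_anchor(25, 5) -> 21  [called from main, line 30]
Log origin:
  1: from main, line 28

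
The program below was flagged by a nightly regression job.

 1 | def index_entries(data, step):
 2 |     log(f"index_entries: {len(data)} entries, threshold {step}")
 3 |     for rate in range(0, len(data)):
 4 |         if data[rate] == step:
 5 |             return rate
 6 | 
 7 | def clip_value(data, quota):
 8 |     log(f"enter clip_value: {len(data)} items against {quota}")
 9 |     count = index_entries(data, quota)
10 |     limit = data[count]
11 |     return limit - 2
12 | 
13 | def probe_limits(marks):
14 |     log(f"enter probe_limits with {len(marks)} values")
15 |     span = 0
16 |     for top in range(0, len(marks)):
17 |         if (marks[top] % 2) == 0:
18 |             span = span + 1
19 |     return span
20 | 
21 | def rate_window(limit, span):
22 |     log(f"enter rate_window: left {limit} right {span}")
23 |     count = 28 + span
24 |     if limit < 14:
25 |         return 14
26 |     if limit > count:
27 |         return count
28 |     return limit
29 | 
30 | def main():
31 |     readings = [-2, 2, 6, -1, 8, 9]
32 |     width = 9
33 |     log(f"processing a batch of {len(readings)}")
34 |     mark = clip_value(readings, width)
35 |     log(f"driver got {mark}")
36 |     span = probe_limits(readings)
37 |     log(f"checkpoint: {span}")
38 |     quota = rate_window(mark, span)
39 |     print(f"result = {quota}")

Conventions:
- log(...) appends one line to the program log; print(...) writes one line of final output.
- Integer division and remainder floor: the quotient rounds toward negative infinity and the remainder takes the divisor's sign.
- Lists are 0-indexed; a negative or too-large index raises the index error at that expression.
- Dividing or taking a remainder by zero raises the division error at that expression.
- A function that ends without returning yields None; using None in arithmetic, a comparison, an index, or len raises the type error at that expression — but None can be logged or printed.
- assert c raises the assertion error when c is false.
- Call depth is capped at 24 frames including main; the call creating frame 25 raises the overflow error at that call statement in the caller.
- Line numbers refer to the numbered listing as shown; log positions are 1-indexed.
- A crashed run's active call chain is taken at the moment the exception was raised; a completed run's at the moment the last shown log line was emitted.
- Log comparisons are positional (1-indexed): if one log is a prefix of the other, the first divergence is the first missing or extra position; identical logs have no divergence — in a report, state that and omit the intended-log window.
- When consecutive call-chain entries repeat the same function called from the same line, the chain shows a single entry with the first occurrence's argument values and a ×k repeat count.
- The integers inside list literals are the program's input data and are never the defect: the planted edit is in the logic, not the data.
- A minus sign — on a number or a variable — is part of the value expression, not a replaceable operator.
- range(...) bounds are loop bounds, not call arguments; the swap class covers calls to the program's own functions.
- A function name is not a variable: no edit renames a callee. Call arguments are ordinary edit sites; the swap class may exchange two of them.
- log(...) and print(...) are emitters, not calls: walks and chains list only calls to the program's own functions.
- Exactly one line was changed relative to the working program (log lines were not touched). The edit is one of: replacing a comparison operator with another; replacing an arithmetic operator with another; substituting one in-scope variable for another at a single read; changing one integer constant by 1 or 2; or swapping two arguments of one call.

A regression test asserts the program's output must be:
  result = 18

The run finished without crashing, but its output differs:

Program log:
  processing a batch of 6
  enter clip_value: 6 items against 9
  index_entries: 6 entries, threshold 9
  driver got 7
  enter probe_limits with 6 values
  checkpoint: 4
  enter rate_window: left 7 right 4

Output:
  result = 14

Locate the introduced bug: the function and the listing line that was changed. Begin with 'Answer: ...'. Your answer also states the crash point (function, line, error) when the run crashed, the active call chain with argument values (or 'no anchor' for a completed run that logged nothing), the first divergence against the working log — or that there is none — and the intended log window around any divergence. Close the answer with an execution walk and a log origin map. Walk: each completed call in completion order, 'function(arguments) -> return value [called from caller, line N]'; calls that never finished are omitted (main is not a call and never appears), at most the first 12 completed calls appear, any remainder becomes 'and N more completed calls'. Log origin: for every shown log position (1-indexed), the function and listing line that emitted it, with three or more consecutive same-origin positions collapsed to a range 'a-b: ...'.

Answer: the defect is in clip_value at line 11.
Key observation: At log position 4 the runs split — shown 'driver got 7', but the working version logs 'driver got 18'.
Call chain: main -> rate_window(7, 4) (called at line 38).
First divergence: at position 4 the run shows 'driver got 7' where the working version logs 'driver got 18'.
Intended log window:
  2: enter clip_value: 6 items against 9
  3: index_entries: 6 entries, threshold 9
  4: driver got 18
  5: enter probe_limits with 6 values
Execution walk:
  index_entries([-2, 2, 6, -1, 8, 9], 9) -> 5  [called from clip_value, line 9]
  clip_value([-2, 2, 6, -1, 8, 9], 9) -> 7  [called from main, line 34]
  probe_limits([-2, 2, 6, -1, 8, 9]) -> 4  [called from main, line 36]
  rate_window(7, 4) -> 14  [called from main, line 38]
Log line origins:
  1: from main, line 33
  2: from clip_value, line 8
  3: from index_entries, line 2
  4: from main, line 35
  5: from probe_limits, line 14
  6: from main, line 37
  7: from rate_window, line 22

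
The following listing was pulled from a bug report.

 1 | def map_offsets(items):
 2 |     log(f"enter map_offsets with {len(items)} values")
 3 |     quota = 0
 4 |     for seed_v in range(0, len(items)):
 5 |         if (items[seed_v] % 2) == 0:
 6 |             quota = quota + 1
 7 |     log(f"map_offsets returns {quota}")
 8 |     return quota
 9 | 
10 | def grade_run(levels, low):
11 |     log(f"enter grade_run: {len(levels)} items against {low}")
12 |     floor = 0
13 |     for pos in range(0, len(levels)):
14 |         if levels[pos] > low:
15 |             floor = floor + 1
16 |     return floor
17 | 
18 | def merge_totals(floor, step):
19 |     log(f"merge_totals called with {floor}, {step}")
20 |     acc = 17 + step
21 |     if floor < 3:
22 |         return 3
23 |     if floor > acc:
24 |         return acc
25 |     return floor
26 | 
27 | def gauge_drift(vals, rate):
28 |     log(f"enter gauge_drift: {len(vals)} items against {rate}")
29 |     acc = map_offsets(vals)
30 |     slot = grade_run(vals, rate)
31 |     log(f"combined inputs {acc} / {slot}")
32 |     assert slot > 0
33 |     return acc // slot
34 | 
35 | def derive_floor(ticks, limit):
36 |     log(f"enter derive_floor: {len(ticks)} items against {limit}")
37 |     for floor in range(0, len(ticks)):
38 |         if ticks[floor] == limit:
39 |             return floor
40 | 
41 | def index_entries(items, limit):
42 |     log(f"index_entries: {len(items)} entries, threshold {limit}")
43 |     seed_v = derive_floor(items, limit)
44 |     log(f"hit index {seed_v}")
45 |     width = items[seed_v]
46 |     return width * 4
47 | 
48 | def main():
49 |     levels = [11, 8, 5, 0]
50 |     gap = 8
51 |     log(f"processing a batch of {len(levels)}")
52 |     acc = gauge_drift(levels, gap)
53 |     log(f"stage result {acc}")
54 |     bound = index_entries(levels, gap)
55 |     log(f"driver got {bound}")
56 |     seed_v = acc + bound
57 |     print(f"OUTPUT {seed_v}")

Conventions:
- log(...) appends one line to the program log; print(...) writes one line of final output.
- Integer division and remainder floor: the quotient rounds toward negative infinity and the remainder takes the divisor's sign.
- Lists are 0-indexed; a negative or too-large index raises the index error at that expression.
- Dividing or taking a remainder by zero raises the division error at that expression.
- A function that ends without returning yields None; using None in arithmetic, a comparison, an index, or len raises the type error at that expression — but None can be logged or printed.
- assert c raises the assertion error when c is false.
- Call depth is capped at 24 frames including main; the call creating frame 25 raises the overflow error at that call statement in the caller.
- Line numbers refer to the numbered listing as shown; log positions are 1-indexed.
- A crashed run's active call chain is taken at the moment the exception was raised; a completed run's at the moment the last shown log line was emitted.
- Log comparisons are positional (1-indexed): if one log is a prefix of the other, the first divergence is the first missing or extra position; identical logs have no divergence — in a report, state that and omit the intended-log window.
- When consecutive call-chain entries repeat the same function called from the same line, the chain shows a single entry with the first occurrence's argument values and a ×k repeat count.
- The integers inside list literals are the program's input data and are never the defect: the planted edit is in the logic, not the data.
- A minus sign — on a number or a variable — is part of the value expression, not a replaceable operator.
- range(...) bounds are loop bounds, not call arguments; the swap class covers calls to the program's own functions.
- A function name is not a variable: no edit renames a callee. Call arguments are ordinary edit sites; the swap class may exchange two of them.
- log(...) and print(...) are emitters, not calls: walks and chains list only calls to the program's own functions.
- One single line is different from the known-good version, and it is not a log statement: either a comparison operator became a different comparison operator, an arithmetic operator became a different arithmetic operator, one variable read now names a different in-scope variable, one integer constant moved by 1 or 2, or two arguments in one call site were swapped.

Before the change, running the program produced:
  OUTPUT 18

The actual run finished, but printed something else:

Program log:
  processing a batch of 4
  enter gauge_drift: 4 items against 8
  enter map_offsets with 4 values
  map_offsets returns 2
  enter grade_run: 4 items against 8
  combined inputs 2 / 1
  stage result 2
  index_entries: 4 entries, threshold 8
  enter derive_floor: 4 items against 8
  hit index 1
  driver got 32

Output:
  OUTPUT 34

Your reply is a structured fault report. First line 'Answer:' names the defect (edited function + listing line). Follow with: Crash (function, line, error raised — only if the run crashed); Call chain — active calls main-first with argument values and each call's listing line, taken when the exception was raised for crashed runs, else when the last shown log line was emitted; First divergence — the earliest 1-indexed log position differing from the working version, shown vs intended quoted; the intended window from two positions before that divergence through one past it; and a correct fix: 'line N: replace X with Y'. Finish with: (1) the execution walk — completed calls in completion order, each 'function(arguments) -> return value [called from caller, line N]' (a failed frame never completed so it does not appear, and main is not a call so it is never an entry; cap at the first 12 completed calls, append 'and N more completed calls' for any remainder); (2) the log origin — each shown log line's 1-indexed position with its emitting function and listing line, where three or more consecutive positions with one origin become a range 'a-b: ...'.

Answer: the defect is in index_entries at line 46.
Core observation: The earliest visible damage is log position 11 — 'driver got 32' rather than the intended 'driver got 16'.
Call chain: main.
First divergence: at position 11 the run shows 'driver got 32' where the working version logs 'driver got 16'.
Intended log window:
  9: enter derive_floor: 4 items against 8
  10: hit index 1
  11: driver got 16
Execution walk:
  map_offsets([11, 8, 5, 0]) -> 2  [called from gauge_drift, line 29]
  grade_run([11, 8, 5, 0], 8) -> 1  [called from gauge_drift, line 30]
  gauge_drift([11, 8, 5, 0], 8) -> 2  [called from main, line 52]
  derive_floor([11, 8, 5, 0], 8) -> 1  [called from index_entries, line 43]
  index_entries([11, 8, 5, 0], 8) -> 32  [called from main, line 54]
Origin of each log line:
  1 — main, line 51
  2 — gauge_drift, line 28
  3 — map_offsets, line 2
  4 — map_offsets, line 7
  5 — grade_run, line 11
  6 — gauge_drift, line 31
  7 — main, line 53
  8 — index_entries, line 42
  9 — derive_floor, line 36
  10 — index_entries, line 44
  11 — main, line 55
A correct fix: line 46: replace `4` with `2`.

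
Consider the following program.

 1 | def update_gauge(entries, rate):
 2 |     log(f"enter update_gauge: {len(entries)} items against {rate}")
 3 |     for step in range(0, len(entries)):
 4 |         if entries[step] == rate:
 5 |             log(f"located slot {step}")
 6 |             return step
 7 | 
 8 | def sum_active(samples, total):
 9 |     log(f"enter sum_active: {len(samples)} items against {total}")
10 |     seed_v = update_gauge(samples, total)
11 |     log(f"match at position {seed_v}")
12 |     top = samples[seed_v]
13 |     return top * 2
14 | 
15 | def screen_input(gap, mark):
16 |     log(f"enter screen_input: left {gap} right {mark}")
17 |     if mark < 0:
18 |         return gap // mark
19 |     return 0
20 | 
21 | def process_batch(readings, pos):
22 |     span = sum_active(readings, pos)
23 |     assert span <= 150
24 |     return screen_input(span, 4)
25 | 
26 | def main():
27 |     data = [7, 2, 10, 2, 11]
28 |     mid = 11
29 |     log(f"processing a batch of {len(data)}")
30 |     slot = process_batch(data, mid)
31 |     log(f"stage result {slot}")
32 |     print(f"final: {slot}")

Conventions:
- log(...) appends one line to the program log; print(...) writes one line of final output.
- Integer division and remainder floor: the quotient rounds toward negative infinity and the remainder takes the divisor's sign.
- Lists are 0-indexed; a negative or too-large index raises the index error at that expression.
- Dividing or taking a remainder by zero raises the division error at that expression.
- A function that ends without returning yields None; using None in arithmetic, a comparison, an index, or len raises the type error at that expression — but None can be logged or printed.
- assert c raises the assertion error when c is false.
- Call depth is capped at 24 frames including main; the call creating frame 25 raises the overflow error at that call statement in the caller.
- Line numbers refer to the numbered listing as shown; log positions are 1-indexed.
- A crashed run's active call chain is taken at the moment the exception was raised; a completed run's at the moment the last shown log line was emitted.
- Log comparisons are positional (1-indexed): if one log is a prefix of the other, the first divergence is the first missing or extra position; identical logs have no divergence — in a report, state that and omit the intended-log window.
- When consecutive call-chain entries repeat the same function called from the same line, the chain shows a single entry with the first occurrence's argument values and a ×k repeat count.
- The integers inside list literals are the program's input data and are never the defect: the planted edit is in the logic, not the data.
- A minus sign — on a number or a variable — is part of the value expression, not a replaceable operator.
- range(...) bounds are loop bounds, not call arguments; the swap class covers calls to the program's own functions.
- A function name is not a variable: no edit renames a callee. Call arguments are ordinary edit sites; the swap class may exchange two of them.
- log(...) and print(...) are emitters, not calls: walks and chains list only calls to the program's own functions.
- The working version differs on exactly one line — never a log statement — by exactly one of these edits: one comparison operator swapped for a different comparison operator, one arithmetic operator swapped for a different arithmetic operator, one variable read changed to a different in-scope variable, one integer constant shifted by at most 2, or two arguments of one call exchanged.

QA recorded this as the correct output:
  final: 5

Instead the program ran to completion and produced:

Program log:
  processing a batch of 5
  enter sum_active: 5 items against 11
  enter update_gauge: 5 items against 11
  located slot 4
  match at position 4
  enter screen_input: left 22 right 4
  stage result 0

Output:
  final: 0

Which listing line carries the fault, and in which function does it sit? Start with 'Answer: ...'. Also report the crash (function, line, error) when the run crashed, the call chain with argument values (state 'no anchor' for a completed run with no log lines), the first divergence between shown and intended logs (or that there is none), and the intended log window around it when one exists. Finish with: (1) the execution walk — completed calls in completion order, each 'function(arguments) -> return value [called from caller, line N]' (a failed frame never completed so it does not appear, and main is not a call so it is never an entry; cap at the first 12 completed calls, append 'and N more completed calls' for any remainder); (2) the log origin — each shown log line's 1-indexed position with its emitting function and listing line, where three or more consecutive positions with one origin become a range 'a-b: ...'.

Answer: the defect is in screen_input at line 17.
Core observation: Position 7 is the first bad log line: 'stage result 0' should read 'stage result 5'.
Call chain: main.
First divergence: position 7 — the shown line 'stage result 0' should read 'stage result 5'.
Intended log window:
  5: match at position 4
  6: enter screen_input: left 22 right 4
  7: stage result 5
Execution walk:
  update_gauge([7, 2, 10, 2, 11], 11) -> 4  [called from sum_active, line 10]
  sum_active([7, 2, 10, 2, 11], 11) -> 22  [called from process_batch, line 22]
  screen_input(22, 4) -> 0  [called from process_batch, line 24]
  process_batch([7, 2, 10, 2, 11], 11) -> 0  [called from main, line 30]
Log origins:
  1: from main, line 29
  2: from sum_active, line 9
  3: from update_gauge, line 2
  4: from update_gauge, line 5
  5: from sum_active, line 11
  6: from screen_input, line 16
  7: from main, line 31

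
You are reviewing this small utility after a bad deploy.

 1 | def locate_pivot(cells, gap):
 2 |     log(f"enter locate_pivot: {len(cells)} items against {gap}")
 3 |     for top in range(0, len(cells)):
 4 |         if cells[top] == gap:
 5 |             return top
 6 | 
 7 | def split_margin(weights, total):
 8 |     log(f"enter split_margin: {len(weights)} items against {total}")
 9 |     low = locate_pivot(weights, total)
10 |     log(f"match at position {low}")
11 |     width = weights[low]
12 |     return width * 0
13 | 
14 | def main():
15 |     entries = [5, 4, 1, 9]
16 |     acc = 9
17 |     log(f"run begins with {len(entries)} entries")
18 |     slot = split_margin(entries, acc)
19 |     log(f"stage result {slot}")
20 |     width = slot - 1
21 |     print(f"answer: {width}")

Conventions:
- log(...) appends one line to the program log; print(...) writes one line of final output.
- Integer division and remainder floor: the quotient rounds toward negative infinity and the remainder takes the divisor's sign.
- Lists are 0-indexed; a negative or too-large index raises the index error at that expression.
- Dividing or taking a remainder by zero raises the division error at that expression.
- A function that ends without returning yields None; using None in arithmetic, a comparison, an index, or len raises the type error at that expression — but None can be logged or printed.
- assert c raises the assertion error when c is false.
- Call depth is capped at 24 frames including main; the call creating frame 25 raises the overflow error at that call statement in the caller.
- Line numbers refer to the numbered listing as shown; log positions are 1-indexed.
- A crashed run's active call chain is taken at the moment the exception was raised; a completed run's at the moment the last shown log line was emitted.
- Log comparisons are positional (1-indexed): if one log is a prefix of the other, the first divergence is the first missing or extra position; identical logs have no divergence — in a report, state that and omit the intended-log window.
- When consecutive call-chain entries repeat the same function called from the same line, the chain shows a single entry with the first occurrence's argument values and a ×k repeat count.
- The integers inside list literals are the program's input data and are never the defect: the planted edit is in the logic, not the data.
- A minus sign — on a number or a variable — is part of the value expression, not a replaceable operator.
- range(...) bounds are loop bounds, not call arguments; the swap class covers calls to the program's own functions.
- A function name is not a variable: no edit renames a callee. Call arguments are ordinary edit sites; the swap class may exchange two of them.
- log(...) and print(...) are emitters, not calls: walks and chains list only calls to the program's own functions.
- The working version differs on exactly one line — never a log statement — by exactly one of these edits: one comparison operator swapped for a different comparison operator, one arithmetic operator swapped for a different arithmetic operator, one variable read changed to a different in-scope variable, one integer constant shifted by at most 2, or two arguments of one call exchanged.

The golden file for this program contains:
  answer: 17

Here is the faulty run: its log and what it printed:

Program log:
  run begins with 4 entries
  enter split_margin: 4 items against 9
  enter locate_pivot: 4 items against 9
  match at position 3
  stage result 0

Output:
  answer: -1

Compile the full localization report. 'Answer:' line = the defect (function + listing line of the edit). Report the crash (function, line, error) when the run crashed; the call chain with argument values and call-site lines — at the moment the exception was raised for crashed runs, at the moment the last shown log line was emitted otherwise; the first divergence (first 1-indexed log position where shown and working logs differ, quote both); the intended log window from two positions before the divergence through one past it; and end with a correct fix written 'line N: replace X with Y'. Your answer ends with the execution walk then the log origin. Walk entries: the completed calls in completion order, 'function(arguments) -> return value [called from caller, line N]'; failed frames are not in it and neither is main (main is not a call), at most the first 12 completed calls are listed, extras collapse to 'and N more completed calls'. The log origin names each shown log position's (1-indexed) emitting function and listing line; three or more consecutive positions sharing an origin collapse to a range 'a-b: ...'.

Answer: the defect is in split_margin at line 12.
Key fact: Position 5 is the first bad log line: 'stage result 0' should read 'stage result 18'.
Call chain: main.
First divergence: position 5 — shown 'stage result 0', intended 'stage result 18'.
Intended log window:
  3: enter locate_pivot: 4 items against 9
  4: match at position 3
  5: stage result 18
Execution walk:
  locate_pivot([5, 4, 1, 9], 9) -> 3  [called from split_margin, line 9]
  split_margin([5, 4, 1, 9], 9) -> 0  [called from main, line 18]
Log origins:
  1: emitted by main (line 17)
  2: emitted by split_margin (line 8)
  3: emitted by locate_pivot (line 2)
  4: emitted by split_margin (line 10)
  5: emitted by main (line 19)
A correct fix: line 12: replace `0` with `2`.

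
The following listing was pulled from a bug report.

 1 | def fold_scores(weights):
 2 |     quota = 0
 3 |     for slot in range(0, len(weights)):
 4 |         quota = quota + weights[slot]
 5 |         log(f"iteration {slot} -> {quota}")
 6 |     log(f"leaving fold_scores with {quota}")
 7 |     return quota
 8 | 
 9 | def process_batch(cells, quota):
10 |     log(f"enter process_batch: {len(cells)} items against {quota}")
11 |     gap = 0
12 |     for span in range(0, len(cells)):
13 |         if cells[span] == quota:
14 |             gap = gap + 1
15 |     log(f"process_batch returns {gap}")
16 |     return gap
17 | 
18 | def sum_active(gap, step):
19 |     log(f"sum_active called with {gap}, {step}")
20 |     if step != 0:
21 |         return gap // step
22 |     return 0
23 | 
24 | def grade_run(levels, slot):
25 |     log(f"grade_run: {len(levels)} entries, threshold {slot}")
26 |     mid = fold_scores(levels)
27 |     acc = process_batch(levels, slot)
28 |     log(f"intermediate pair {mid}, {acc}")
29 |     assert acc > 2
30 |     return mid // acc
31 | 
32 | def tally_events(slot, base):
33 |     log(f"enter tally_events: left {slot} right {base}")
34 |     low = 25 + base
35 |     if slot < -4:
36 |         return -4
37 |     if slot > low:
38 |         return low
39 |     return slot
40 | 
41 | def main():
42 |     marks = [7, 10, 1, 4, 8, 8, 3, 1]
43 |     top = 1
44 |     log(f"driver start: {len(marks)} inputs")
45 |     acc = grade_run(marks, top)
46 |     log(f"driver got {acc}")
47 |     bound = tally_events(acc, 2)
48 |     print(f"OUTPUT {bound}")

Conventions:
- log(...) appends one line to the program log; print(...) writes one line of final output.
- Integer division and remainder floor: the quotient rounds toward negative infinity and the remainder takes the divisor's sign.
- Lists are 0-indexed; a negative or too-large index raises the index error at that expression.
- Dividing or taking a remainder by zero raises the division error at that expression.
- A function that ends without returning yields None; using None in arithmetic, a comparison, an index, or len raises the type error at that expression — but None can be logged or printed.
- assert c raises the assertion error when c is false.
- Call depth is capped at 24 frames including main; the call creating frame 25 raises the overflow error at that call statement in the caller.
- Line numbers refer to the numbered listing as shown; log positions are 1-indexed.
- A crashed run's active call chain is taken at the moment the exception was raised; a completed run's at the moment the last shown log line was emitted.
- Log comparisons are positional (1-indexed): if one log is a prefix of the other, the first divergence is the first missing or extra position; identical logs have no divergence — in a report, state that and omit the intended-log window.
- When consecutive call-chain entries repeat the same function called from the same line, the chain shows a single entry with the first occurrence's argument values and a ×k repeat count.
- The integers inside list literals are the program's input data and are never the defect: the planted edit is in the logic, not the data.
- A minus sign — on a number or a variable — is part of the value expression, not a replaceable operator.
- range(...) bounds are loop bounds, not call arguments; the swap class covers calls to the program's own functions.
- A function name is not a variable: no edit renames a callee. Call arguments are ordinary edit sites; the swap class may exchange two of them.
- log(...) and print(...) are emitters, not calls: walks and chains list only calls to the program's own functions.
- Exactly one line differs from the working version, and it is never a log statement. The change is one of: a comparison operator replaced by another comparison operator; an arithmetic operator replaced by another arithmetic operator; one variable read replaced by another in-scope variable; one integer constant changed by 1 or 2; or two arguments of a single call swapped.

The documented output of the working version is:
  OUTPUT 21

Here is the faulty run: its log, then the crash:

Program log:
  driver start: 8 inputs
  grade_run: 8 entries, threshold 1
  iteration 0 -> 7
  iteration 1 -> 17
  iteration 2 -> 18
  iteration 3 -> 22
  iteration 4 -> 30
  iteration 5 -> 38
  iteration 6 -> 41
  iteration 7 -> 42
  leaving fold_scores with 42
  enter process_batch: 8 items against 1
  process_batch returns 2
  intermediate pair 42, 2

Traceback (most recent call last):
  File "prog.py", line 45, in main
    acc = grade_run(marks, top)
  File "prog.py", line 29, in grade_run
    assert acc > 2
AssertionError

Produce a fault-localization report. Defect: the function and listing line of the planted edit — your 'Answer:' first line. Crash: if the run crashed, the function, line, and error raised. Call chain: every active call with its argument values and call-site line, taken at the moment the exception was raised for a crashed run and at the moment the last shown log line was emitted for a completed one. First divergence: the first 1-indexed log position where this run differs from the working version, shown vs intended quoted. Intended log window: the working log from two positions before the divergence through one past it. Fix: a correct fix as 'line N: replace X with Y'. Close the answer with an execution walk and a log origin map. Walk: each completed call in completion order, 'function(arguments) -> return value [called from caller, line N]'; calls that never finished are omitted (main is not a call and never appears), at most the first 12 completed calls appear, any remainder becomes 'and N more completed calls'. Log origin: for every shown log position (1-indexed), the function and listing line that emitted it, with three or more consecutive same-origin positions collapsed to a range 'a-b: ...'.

Answer: the defect is in grade_run at line 29.
The tell: Only 14 log lines were emitted before the run died; the intended continuation was 'driver got 21'.
Crash: grade_run, line 29, AssertionError.
Call chain: main -> grade_run([7, 10, 1, 4, 8, 8, 3, 1], 1) (called at line 45).
First divergence: position 15; the shown log stops at 14 lines while the working version next logs 'driver got 21'.
Intended log window:
  13: process_batch returns 2
  14: intermediate pair 42, 2
  15: driver got 21
  16: enter tally_events: left 21 right 2
Execution walk:
  fold_scores([7, 10, 1, 4, 8, 8, 3, 1]) -> 42  [called from grade_run, line 26]
  process_batch([7, 10, 1, 4, 8, 8, 3, 1], 1) -> 2  [called from grade_run, line 27]
Log line origins:
  1: from main, line 44
  2: from grade_run, line 25
  3-10: from fold_scores, line 5
  11: from fold_scores, line 6
  12: from process_batch, line 10
  13: from process_batch, line 15
  14: from grade_run, line 28
A correct fix: line 29: replace `2` with `0`.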